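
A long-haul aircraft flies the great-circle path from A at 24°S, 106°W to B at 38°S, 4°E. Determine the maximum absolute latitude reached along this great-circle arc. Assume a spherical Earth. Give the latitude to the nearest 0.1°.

The great circle lies in the plane with unit normal n̂ = (p₁ × p₂)/|p₁ × p₂|.
Here n̂_z ≈ +0.676; the vertex latitude is φ_max = arccos|n̂_z| ≈ 47.4°.
Check via Clairaut: cos φ_max = |cos φ₁| · sin C = cos(24.0°)·sin(132.2°) ≈ 0.676, again giving ≈ 47.4°.

≈ 47.4°S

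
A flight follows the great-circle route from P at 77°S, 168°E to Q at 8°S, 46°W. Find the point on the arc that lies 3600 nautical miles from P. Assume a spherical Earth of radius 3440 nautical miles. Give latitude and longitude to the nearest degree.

≈ 41°S, 51°W

The haversine formula gives a central angle δ ≈ 1.620 rad (92.8°) between the endpoints. The total great-circle distance is δ·R ≈ 1.620 × 3440 ≈ 5572 nmi, so the target fraction is f = 3600/5572 ≈ 0.646.
Interpolate at f ≈ 0.646 with slerp weights a = sin((1−f)δ)/sin δ ≈ 0.543, b = sin(fδ)/sin δ ≈ 0.867.
p = a·p₁ + b·p₂ ≈ (0.477, -0.592, -0.650); φ = arcsin(p_z) ≈ -40.53°, λ = atan2(p_y, p_x) ≈ -51.16°.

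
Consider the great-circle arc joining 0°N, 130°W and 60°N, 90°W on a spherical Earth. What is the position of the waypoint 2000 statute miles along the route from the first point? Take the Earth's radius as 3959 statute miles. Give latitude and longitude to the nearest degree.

Write both endpoints as unit vectors p₁, p₂ with components (cos φ cos λ, cos φ sin λ, sin φ).
The central angle between the endpoints is δ = arccos(p₁·p₂) ≈ 1.178 rad (67.5°). The total great-circle distance is δ·R ≈ 1.178 × 3959 ≈ 4663 mi, so the target fraction is f = 2000/4663 ≈ 0.429.
Interpolate at f ≈ 0.429 with slerp weights a = sin((1−f)δ)/sin δ ≈ 0.674, b = sin(fδ)/sin δ ≈ 0.524.
p = a·p₁ + b·p₂ ≈ (-0.434, -0.779, 0.454); φ = arcsin(p_z) ≈ 26.98°, λ = atan2(p_y, p_x) ≈ -119.11°.

≈ 27°N, 119°W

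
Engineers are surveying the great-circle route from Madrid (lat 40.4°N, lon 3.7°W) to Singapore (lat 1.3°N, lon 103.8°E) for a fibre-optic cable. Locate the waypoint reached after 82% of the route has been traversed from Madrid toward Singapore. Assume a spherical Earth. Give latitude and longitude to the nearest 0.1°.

≈ lat 13.5°N, lon 89.8°E

Write both endpoints as unit vectors p₁, p₂ with components (cos φ cos λ, cos φ sin λ, sin φ).
The central angle between the endpoints is δ = arccos(p₁·p₂) ≈ 1.787 rad (102.4°).
Interpolate at f = 0.82 with slerp weights a = sin((1−f)δ)/sin δ ≈ 0.324, b = sin(fδ)/sin δ ≈ 1.018.
p = a·p₁ + b·p₂ ≈ (0.003, 0.973, 0.233); φ = arcsin(p_z) ≈ 13.46°, λ = atan2(p_y, p_x) ≈ 89.81°.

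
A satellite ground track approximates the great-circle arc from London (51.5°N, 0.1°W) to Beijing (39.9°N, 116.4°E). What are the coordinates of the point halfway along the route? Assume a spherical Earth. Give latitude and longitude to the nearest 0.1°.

≈ 62.5°N, 67.7°E

From cos δ = sin φ₁ sin φ₂ + cos φ₁ cos φ₂ cos Δλ, the central angle is δ ≈ 1.278 rad (73.2°).
Interpolate at f = 1/2 with slerp weights a = sin((1−f)δ)/sin δ ≈ 0.623, b = sin(fδ)/sin δ ≈ 0.623.
p = a·p₁ + b·p₂ ≈ (0.175, 0.427, 0.887); φ = arcsin(p_z) ≈ 62.49°, λ = atan2(p_y, p_x) ≈ 67.70°.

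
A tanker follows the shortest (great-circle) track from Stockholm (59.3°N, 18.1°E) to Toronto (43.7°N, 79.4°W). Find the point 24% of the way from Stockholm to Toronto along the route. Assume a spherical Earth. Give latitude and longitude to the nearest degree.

≈ 64°N, 9°W

Write both endpoints as unit vectors p₁, p₂ with components (cos φ cos λ, cos φ sin λ, sin φ).
The central angle between the endpoints is δ = arccos(p₁·p₂) ≈ 0.993 rad (56.9°).
Interpolate at f = 0.24 with slerp weights a = sin((1−f)δ)/sin δ ≈ 0.818, b = sin(fδ)/sin δ ≈ 0.282.
p = a·p₁ + b·p₂ ≈ (0.434, -0.071, 0.898); φ = arcsin(p_z) ≈ 63.89°, λ = atan2(p_y, p_x) ≈ -9.23°.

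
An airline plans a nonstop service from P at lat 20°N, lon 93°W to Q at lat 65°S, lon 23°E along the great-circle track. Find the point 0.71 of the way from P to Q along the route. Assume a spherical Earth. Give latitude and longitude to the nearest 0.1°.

Write both endpoints as unit vectors p₁, p₂ with components (cos φ cos λ, cos φ sin λ, sin φ).
The central angle between the endpoints is δ = arccos(p₁·p₂) ≈ 2.076 rad (119.0°).
Interpolate at f = 0.71 with slerp weights a = sin((1−f)δ)/sin δ ≈ 0.647, b = sin(fδ)/sin δ ≈ 1.137.
p = a·p₁ + b·p₂ ≈ (0.411, -0.420, -0.810); φ = arcsin(p_z) ≈ -54.05°, λ = atan2(p_y, p_x) ≈ -45.61°.

≈ lat 54.1°S, lon 45.6°W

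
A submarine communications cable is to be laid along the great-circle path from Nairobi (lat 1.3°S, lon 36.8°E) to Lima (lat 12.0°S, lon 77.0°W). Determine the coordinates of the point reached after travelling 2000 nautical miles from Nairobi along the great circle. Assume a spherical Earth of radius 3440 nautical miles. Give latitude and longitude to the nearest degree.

Write both endpoints as unit vectors p₁, p₂ with components (cos φ cos λ, cos φ sin λ, sin φ).
The central angle between the endpoints is δ = arccos(p₁·p₂) ≈ 1.971 rad (112.9°). The total great-circle distance is δ·R ≈ 1.971 × 3440 ≈ 6781 nmi, so the target fraction is f = 2000/6781 ≈ 0.295.
Interpolate at f ≈ 0.295 with slerp weights a = sin((1−f)δ)/sin δ ≈ 1.068, b = sin(fδ)/sin δ ≈ 0.596.
p = a·p₁ + b·p₂ ≈ (0.986, 0.071, -0.148); φ = arcsin(p_z) ≈ -8.52°, λ = atan2(p_y, p_x) ≈ 4.14°.

≈ lat 9°S, lon 4°E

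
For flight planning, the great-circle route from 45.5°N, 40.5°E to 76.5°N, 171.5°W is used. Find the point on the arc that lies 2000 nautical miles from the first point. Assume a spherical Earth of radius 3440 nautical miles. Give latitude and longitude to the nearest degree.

≈ 78°N, 63°E

From cos δ = sin φ₁ sin φ₂ + cos φ₁ cos φ₂ cos Δλ, the central angle is δ ≈ 0.983 rad (56.3°). The total great-circle distance is δ·R ≈ 0.983 × 3440 ≈ 3380 nmi, so the target fraction is f = 2000/3380 ≈ 0.592.
Interpolate at f ≈ 0.592 with slerp weights a = sin((1−f)δ)/sin δ ≈ 0.469, b = sin(fδ)/sin δ ≈ 0.660.
p = a·p₁ + b·p₂ ≈ (0.098, 0.191, 0.977); φ = arcsin(p_z) ≈ 77.61°, λ = atan2(p_y, p_x) ≈ 62.87°.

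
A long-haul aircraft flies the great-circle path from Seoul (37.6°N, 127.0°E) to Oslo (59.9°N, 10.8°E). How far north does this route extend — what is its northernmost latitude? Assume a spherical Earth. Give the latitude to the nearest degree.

The great circle lies in the plane with unit normal n̂ = (p₁ × p₂)/|p₁ × p₂|.
Here n̂_z ≈ -0.381; the vertex latitude is φ_max = arccos|n̂_z| ≈ 67.6°.
Check via Clairaut: cos φ_max = |cos φ₁| · sin C = cos(37.6°)·sin(28.7°) ≈ 0.381, again giving ≈ 67.6°.

≈ 68°N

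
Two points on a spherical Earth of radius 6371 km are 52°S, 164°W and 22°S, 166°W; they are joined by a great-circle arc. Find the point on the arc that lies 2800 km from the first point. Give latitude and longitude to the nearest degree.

Convert each endpoint to a unit vector on the sphere (x = cos φ cos λ, y = cos φ sin λ, z = sin φ).
The central angle between the endpoints is δ = arccos(p₁·p₂) ≈ 0.524 rad (30.0°). The total great-circle distance is δ·R ≈ 0.524 × 6371 ≈ 3340 km, so the target fraction is f = 2800/3340 ≈ 0.838.
Interpolate at f ≈ 0.838 with slerp weights a = sin((1−f)δ)/sin δ ≈ 0.169, b = sin(fδ)/sin δ ≈ 0.850.
p = a·p₁ + b·p₂ ≈ (-0.865, -0.219, -0.452); φ = arcsin(p_z) ≈ -26.85°, λ = atan2(p_y, p_x) ≈ -165.77°.

≈ 27°S, 166°W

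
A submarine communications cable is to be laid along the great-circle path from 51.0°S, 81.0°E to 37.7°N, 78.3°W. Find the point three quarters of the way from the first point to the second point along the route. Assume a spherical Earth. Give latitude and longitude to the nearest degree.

From cos δ = sin φ₁ sin φ₂ + cos φ₁ cos φ₂ cos Δλ, the central angle is δ ≈ 2.796 rad (160.2°).
Interpolate at f = 3/4 with slerp weights a = sin((1−f)δ)/sin δ ≈ 1.902, b = sin(fδ)/sin δ ≈ 2.555.
p = a·p₁ + b·p₂ ≈ (0.597, -0.798, 0.084); φ = arcsin(p_z) ≈ 4.84°, λ = atan2(p_y, p_x) ≈ -53.17°.

≈ 5°N, 53°W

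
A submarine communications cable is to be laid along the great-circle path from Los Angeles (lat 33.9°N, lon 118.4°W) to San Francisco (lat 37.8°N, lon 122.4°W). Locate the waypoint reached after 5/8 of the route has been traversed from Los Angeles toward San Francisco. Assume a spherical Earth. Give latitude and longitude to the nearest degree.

≈ lat 36°N, lon 121°W

Write both endpoints as unit vectors p₁, p₂ with components (cos φ cos λ, cos φ sin λ, sin φ).
The central angle between the endpoints is δ = arccos(p₁·p₂) ≈ 0.088 rad (5.1°).
Interpolate at f = 5/8 with slerp weights a = sin((1−f)δ)/sin δ ≈ 0.375, b = sin(fδ)/sin δ ≈ 0.625.
p = a·p₁ + b·p₂ ≈ (-0.413, -0.691, 0.593); φ = arcsin(p_z) ≈ 36.35°, λ = atan2(p_y, p_x) ≈ -120.85°.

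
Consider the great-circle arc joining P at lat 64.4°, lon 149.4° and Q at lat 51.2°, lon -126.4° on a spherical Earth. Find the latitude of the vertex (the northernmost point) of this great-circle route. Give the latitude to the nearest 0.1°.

The great circle lies in the plane with unit normal n̂ = (p₁ × p₂)/|p₁ × p₂|.
Here n̂_z ≈ +0.394; the vertex latitude is φ_max = arccos|n̂_z| ≈ 66.8°.
Check via Clairaut: cos φ_max = |cos φ₁| · sin C = cos(64.4°)·sin(65.8°) ≈ 0.394, again giving ≈ 66.8°.

≈ 66.8°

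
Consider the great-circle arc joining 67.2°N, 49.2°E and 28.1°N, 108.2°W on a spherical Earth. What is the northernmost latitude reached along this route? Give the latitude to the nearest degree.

≈ 82°N

The great circle lies in the plane with unit normal n̂ = (p₁ × p₂)/|p₁ × p₂|.
Here n̂_z ≈ -0.132; the vertex latitude is φ_max = arccos|n̂_z| ≈ 82.4°.
Check via Clairaut: cos φ_max = |cos φ₁| · sin C = cos(67.2°)·sin(20.0°) ≈ 0.132, again giving ≈ 82.4°.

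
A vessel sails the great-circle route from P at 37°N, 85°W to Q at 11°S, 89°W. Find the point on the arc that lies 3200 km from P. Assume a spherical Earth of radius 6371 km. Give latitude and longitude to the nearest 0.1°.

Convert each endpoint to a unit vector on the sphere (x = cos φ cos λ, y = cos φ sin λ, z = sin φ).
The central angle between the endpoints is δ = arccos(p₁·p₂) ≈ 0.840 rad (48.1°). The total great-circle distance is δ·R ≈ 0.840 × 6371 ≈ 5354 km, so the target fraction is f = 3200/5354 ≈ 0.598.
Interpolate at f ≈ 0.598 with slerp weights a = sin((1−f)δ)/sin δ ≈ 0.445, b = sin(fδ)/sin δ ≈ 0.646.
p = a·p₁ + b·p₂ ≈ (0.042, -0.989, 0.145); φ = arcsin(p_z) ≈ 8.32°, λ = atan2(p_y, p_x) ≈ -87.56°.

≈ 8.3°N, 87.6°W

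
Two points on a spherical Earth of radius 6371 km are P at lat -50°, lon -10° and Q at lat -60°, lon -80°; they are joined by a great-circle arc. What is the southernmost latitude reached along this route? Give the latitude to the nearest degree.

≈ -62°

The great circle lies in the plane with unit normal n̂ = (p₁ × p₂)/|p₁ × p₂|.
Here n̂_z ≈ -0.476; the vertex latitude is φ_max = arccos|n̂_z| ≈ 61.6°.
Check via Clairaut: cos φ_max = |cos φ₁| · sin C = cos(50.0°)·sin(132.2°) ≈ 0.476, again giving ≈ 61.6°.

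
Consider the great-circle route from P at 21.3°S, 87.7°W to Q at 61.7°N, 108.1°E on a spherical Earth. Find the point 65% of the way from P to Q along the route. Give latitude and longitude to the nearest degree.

Convert each endpoint to a unit vector on the sphere (x = cos φ cos λ, y = cos φ sin λ, z = sin φ).
The central angle between the endpoints is δ = arccos(p₁·p₂) ≈ 2.411 rad (138.1°).
Interpolate at f = 0.65 with slerp weights a = sin((1−f)δ)/sin δ ≈ 1.120, b = sin(fδ)/sin δ ≈ 1.499.
p = a·p₁ + b·p₂ ≈ (-0.179, -0.367, 0.913); φ = arcsin(p_z) ≈ 65.89°, λ = atan2(p_y, p_x) ≈ -115.97°.

≈ 66°N, 116°W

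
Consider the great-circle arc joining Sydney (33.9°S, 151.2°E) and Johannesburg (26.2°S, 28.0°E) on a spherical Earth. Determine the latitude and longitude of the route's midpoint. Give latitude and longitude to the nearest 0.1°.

Write both endpoints as unit vectors p₁, p₂ with components (cos φ cos λ, cos φ sin λ, sin φ).
The central angle between the endpoints is δ = arccos(p₁·p₂) ≈ 1.733 rad (99.3°).
Interpolate at f = 1/2 with slerp weights a = sin((1−f)δ)/sin δ ≈ 0.772, b = sin(fδ)/sin δ ≈ 0.772.
p = a·p₁ + b·p₂ ≈ (0.050, 0.634, -0.772); φ = arcsin(p_z) ≈ -50.50°, λ = atan2(p_y, p_x) ≈ 85.48°.

≈ (50.5°S, 85.5°E)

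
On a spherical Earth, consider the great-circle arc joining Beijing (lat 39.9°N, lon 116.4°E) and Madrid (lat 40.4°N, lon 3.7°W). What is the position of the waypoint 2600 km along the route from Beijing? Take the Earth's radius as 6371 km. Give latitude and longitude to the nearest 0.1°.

From cos δ = sin φ₁ sin φ₂ + cos φ₁ cos φ₂ cos Δλ, the central angle is δ ≈ 1.448 rad (82.9°). The total great-circle distance is δ·R ≈ 1.448 × 6371 ≈ 9224 km, so the target fraction is f = 2600/9224 ≈ 0.282.
Interpolate at f ≈ 0.282 with slerp weights a = sin((1−f)δ)/sin δ ≈ 0.869, b = sin(fδ)/sin δ ≈ 0.400.
p = a·p₁ + b·p₂ ≈ (0.008, 0.577, 0.816); φ = arcsin(p_z) ≈ 54.73°, λ = atan2(p_y, p_x) ≈ 89.25°.

≈ lat 54.7°N, lon 89.3°E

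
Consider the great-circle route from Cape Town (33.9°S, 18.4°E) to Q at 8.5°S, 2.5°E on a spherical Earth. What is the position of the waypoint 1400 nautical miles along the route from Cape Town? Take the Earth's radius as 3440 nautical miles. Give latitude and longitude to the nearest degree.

≈ 14°S, 5°E

Write both endpoints as unit vectors p₁, p₂ with components (cos φ cos λ, cos φ sin λ, sin φ).
The central angle between the endpoints is δ = arccos(p₁·p₂) ≈ 0.512 rad (29.3°). The total great-circle distance is δ·R ≈ 0.512 × 3440 ≈ 1760 nmi, so the target fraction is f = 1400/1760 ≈ 0.795.
Interpolate at f ≈ 0.795 with slerp weights a = sin((1−f)δ)/sin δ ≈ 0.213, b = sin(fδ)/sin δ ≈ 0.808.
p = a·p₁ + b·p₂ ≈ (0.967, 0.091, -0.239); φ = arcsin(p_z) ≈ -13.80°, λ = atan2(p_y, p_x) ≈ 5.36°.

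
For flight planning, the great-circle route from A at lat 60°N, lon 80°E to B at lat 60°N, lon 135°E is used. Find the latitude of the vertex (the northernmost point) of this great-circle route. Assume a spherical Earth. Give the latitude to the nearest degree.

The great circle lies in the plane with unit normal n̂ = (p₁ × p₂)/|p₁ × p₂|.
Here n̂_z ≈ +0.456; the vertex latitude is φ_max = arccos|n̂_z| ≈ 62.9°.
Check via Clairaut: cos φ_max = |cos φ₁| · sin C = cos(60.0°)·sin(65.7°) ≈ 0.456, again giving ≈ 62.9°.

≈ 63°N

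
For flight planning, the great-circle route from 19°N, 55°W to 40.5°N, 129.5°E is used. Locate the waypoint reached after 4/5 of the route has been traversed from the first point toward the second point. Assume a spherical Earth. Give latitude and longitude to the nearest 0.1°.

The haversine formula gives a central angle δ ≈ 2.101 rad (120.4°) between the endpoints.
Interpolate at f = 4/5 with slerp weights a = sin((1−f)δ)/sin δ ≈ 0.473, b = sin(fδ)/sin δ ≈ 1.152.
p = a·p₁ + b·p₂ ≈ (-0.301, 0.310, 0.902); φ = arcsin(p_z) ≈ 64.42°, λ = atan2(p_y, p_x) ≈ 134.16°.

≈ 64.4°N, 134.2°E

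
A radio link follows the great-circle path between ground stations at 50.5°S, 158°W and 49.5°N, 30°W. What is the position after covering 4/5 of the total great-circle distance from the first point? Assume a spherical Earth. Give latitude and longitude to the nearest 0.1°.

Write both endpoints as unit vectors p₁, p₂ with components (cos φ cos λ, cos φ sin λ, sin φ).
The central angle between the endpoints is δ = arccos(p₁·p₂) ≈ 2.570 rad (147.3°).
Interpolate at f = 4/5 with slerp weights a = sin((1−f)δ)/sin δ ≈ 0.909, b = sin(fδ)/sin δ ≈ 1.635.
p = a·p₁ + b·p₂ ≈ (0.384, -0.748, 0.542); φ = arcsin(p_z) ≈ 32.83°, λ = atan2(p_y, p_x) ≈ -62.83°.

≈ 32.8°N, 62.8°W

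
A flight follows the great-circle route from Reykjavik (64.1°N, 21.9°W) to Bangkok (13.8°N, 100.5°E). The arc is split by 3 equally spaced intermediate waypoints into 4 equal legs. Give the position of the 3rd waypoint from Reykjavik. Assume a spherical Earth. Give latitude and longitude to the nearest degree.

Convert each endpoint to a unit vector on the sphere (x = cos φ cos λ, y = cos φ sin λ, z = sin φ).
The central angle between the endpoints is δ = arccos(p₁·p₂) ≈ 1.584 rad (90.7°).
Interpolate at f = 3/4 with slerp weights a = sin((1−f)δ)/sin δ ≈ 0.386, b = sin(fδ)/sin δ ≈ 0.928.
p = a·p₁ + b·p₂ ≈ (-0.008, 0.823, 0.568); φ = arcsin(p_z) ≈ 34.62°, λ = atan2(p_y, p_x) ≈ 90.55°.

≈ 35°N, 91°E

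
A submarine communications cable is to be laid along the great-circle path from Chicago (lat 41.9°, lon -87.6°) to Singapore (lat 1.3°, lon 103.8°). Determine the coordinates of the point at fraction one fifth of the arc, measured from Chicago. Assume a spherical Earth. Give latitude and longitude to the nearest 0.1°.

Write both endpoints as unit vectors p₁, p₂ with components (cos φ cos λ, cos φ sin λ, sin φ).
The central angle between the endpoints is δ = arccos(p₁·p₂) ≈ 2.366 rad (135.6°).
Interpolate at f = 1/5 with slerp weights a = sin((1−f)δ)/sin δ ≈ 1.355, b = sin(fδ)/sin δ ≈ 0.651.
p = a·p₁ + b·p₂ ≈ (-0.113, -0.376, 0.920); φ = arcsin(p_z) ≈ 66.91°, λ = atan2(p_y, p_x) ≈ -106.76°.

≈ lat 66.9°, lon -106.8°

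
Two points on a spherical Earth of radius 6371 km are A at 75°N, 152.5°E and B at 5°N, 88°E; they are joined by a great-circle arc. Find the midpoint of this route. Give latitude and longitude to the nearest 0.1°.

≈ 42.9°N, 99.9°E

Convert each endpoint to a unit vector on the sphere (x = cos φ cos λ, y = cos φ sin λ, z = sin φ).
The central angle between the endpoints is δ = arccos(p₁·p₂) ≈ 1.374 rad (78.7°).
Interpolate at f = 1/2 with slerp weights a = sin((1−f)δ)/sin δ ≈ 0.647, b = sin(fδ)/sin δ ≈ 0.647.
p = a·p₁ + b·p₂ ≈ (-0.126, 0.721, 0.681); φ = arcsin(p_z) ≈ 42.93°, λ = atan2(p_y, p_x) ≈ 99.91°.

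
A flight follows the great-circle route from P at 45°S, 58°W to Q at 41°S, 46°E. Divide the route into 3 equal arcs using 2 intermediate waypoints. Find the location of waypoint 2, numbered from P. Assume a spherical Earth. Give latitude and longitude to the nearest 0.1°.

≈ 53.9°S, 16.5°E

Write both endpoints as unit vectors p₁, p₂ with components (cos φ cos λ, cos φ sin λ, sin φ).
The central angle between the endpoints is δ = arccos(p₁·p₂) ≈ 1.229 rad (70.4°).
Interpolate at f = 2/3 with slerp weights a = sin((1−f)δ)/sin δ ≈ 0.423, b = sin(fδ)/sin δ ≈ 0.776.
p = a·p₁ + b·p₂ ≈ (0.565, 0.168, -0.808); φ = arcsin(p_z) ≈ -53.89°, λ = atan2(p_y, p_x) ≈ 16.51°.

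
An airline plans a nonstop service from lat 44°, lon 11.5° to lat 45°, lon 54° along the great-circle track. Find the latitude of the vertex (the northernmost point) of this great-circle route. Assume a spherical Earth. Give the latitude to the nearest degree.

≈ 47°

The great circle lies in the plane with unit normal n̂ = (p₁ × p₂)/|p₁ × p₂|.
Here n̂_z ≈ +0.688; the vertex latitude is φ_max = arccos|n̂_z| ≈ 46.5°.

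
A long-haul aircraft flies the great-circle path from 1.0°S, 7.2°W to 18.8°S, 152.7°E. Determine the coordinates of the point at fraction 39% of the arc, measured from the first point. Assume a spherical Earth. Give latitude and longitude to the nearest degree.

≈ 39°S, 43°E

The haversine formula gives a central angle δ ≈ 2.654 rad (152.0°) between the endpoints.
Interpolate at f = 0.39 with slerp weights a = sin((1−f)δ)/sin δ ≈ 2.130, b = sin(fδ)/sin δ ≈ 1.834.
p = a·p₁ + b·p₂ ≈ (0.571, 0.529, -0.628); φ = arcsin(p_z) ≈ -38.91°, λ = atan2(p_y, p_x) ≈ 42.84°.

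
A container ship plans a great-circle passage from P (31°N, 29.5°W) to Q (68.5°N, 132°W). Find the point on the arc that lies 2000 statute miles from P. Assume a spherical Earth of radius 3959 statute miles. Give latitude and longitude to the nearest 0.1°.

≈ (56.3°N, 49.5°W)

From cos δ = sin φ₁ sin φ₂ + cos φ₁ cos φ₂ cos Δλ, the central angle is δ ≈ 1.147 rad (65.7°). The total great-circle distance is δ·R ≈ 1.147 × 3959 ≈ 4541 mi, so the target fraction is f = 2000/4541 ≈ 0.440.
Interpolate at f ≈ 0.440 with slerp weights a = sin((1−f)δ)/sin δ ≈ 0.657, b = sin(fδ)/sin δ ≈ 0.531.
p = a·p₁ + b·p₂ ≈ (0.360, -0.422, 0.832); φ = arcsin(p_z) ≈ 56.33°, λ = atan2(p_y, p_x) ≈ -49.54°.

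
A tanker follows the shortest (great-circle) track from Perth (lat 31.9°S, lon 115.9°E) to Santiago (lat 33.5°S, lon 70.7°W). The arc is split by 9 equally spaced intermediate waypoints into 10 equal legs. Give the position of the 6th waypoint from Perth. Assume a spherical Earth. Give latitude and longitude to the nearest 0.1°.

Convert each endpoint to a unit vector on the sphere (x = cos φ cos λ, y = cos φ sin λ, z = sin φ).
The central angle between the endpoints is δ = arccos(p₁·p₂) ≈ 1.995 rad (114.3°).
Interpolate at f = 6/10 with slerp weights a = sin((1−f)δ)/sin δ ≈ 0.786, b = sin(fδ)/sin δ ≈ 1.021.
p = a·p₁ + b·p₂ ≈ (-0.010, -0.204, -0.979); φ = arcsin(p_z) ≈ -78.22°, λ = atan2(p_y, p_x) ≈ -92.75°.

≈ lat 78.2°S, lon 92.7°W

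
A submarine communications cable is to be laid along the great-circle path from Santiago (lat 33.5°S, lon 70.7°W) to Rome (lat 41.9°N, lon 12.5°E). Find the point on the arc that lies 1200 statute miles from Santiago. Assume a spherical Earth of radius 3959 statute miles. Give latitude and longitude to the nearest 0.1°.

≈ lat 21.7°S, lon 56.3°W

The haversine formula gives a central angle δ ≈ 1.870 rad (107.2°) between the endpoints. The total great-circle distance is δ·R ≈ 1.870 × 3959 ≈ 7405 mi, so the target fraction is f = 1200/7405 ≈ 0.162.
Interpolate at f ≈ 0.162 with slerp weights a = sin((1−f)δ)/sin δ ≈ 1.047, b = sin(fδ)/sin δ ≈ 0.312.
p = a·p₁ + b·p₂ ≈ (0.515, -0.773, -0.369); φ = arcsin(p_z) ≈ -21.66°, λ = atan2(p_y, p_x) ≈ -56.32°.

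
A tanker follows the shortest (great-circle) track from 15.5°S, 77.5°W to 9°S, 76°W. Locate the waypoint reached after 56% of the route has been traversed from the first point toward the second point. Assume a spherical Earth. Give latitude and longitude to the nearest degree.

From cos δ = sin φ₁ sin φ₂ + cos φ₁ cos φ₂ cos Δλ, the central angle is δ ≈ 0.116 rad (6.7°).
Interpolate at f = 0.56 with slerp weights a = sin((1−f)δ)/sin δ ≈ 0.441, b = sin(fδ)/sin δ ≈ 0.561.
p = a·p₁ + b·p₂ ≈ (0.226, -0.952, -0.206); φ = arcsin(p_z) ≈ -11.86°, λ = atan2(p_y, p_x) ≈ -76.65°.

≈ 12°S, 77°W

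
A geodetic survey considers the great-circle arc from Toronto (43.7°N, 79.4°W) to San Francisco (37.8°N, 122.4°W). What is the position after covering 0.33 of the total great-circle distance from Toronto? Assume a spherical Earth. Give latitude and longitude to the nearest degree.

≈ (44°N, 94°W)

Convert each endpoint to a unit vector on the sphere (x = cos φ cos λ, y = cos φ sin λ, z = sin φ).
The central angle between the endpoints is δ = arccos(p₁·p₂) ≈ 0.571 rad (32.7°).
Interpolate at f = 0.33 with slerp weights a = sin((1−f)δ)/sin δ ≈ 0.691, b = sin(fδ)/sin δ ≈ 0.347.
p = a·p₁ + b·p₂ ≈ (-0.055, -0.722, 0.690); φ = arcsin(p_z) ≈ 43.60°, λ = atan2(p_y, p_x) ≈ -94.35°.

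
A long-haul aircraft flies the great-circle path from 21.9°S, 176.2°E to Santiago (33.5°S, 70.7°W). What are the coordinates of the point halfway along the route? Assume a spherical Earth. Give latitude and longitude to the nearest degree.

Write both endpoints as unit vectors p₁, p₂ with components (cos φ cos λ, cos φ sin λ, sin φ).
The central angle between the endpoints is δ = arccos(p₁·p₂) ≈ 1.669 rad (95.6°).
Interpolate at f = 1/2 with slerp weights a = sin((1−f)δ)/sin δ ≈ 0.744, b = sin(fδ)/sin δ ≈ 0.744.
p = a·p₁ + b·p₂ ≈ (-0.484, -0.540, -0.689); φ = arcsin(p_z) ≈ -43.51°, λ = atan2(p_y, p_x) ≈ -131.87°.

≈ 44°S, 132°W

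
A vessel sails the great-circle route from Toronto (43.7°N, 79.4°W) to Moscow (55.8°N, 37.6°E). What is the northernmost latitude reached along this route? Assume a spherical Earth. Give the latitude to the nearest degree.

The great circle lies in the plane with unit normal n̂ = (p₁ × p₂)/|p₁ × p₂|.
Here n̂_z ≈ +0.393; the vertex latitude is φ_max = arccos|n̂_z| ≈ 66.9°.
Check via Clairaut: cos φ_max = |cos φ₁| · sin C = cos(43.7°)·sin(32.9°) ≈ 0.393, again giving ≈ 66.9°.

≈ 67°N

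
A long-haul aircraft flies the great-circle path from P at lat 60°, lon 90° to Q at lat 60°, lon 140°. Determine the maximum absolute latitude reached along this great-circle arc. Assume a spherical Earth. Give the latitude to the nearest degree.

≈ 62°

The great circle lies in the plane with unit normal n̂ = (p₁ × p₂)/|p₁ × p₂|.
Here n̂_z ≈ +0.464; the vertex latitude is φ_max = arccos|n̂_z| ≈ 62.4°.
Check via Clairaut: cos φ_max = |cos φ₁| · sin C = cos(60.0°)·sin(68.0°) ≈ 0.464, again giving ≈ 62.4°.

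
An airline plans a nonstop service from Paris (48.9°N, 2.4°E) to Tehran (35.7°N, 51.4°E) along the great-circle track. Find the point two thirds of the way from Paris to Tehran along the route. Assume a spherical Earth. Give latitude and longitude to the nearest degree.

≈ 42°N, 38°E

Write both endpoints as unit vectors p₁, p₂ with components (cos φ cos λ, cos φ sin λ, sin φ).
The central angle between the endpoints is δ = arccos(p₁·p₂) ≈ 0.660 rad (37.8°).
Interpolate at f = 2/3 with slerp weights a = sin((1−f)δ)/sin δ ≈ 0.356, b = sin(fδ)/sin δ ≈ 0.695.
p = a·p₁ + b·p₂ ≈ (0.586, 0.451, 0.674); φ = arcsin(p_z) ≈ 42.35°, λ = atan2(p_y, p_x) ≈ 37.58°.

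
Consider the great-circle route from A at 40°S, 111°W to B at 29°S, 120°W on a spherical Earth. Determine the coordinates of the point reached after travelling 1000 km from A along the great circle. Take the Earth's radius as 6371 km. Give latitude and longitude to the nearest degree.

≈ 33°S, 117°W

Convert each endpoint to a unit vector on the sphere (x = cos φ cos λ, y = cos φ sin λ, z = sin φ).
The central angle between the endpoints is δ = arccos(p₁·p₂) ≈ 0.231 rad (13.3°). The total great-circle distance is δ·R ≈ 0.231 × 6371 ≈ 1473 km, so the target fraction is f = 1000/1473 ≈ 0.679.
Interpolate at f ≈ 0.679 with slerp weights a = sin((1−f)δ)/sin δ ≈ 0.324, b = sin(fδ)/sin δ ≈ 0.682.
p = a·p₁ + b·p₂ ≈ (-0.387, -0.748, -0.539); φ = arcsin(p_z) ≈ -32.60°, λ = atan2(p_y, p_x) ≈ -117.36°.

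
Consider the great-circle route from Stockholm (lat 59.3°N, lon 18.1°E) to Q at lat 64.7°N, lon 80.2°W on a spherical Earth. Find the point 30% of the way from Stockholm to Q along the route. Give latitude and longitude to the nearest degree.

≈ lat 68°N, lon 3°W

Convert each endpoint to a unit vector on the sphere (x = cos φ cos λ, y = cos φ sin λ, z = sin φ).
The central angle between the endpoints is δ = arccos(p₁·p₂) ≈ 0.729 rad (41.8°).
Interpolate at f = 0.30 with slerp weights a = sin((1−f)δ)/sin δ ≈ 0.733, b = sin(fδ)/sin δ ≈ 0.326.
p = a·p₁ + b·p₂ ≈ (0.380, -0.021, 0.925); φ = arcsin(p_z) ≈ 67.66°, λ = atan2(p_y, p_x) ≈ -3.15°.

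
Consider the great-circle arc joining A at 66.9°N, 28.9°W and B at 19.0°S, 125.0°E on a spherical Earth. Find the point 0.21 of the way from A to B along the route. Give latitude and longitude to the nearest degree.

The haversine formula gives a central angle δ ≈ 2.256 rad (129.2°) between the endpoints.
Interpolate at f = 0.21 with slerp weights a = sin((1−f)δ)/sin δ ≈ 1.262, b = sin(fδ)/sin δ ≈ 0.589.
p = a·p₁ + b·p₂ ≈ (0.114, 0.217, 0.970); φ = arcsin(p_z) ≈ 75.81°, λ = atan2(p_y, p_x) ≈ 62.22°.

≈ 76°N, 62°E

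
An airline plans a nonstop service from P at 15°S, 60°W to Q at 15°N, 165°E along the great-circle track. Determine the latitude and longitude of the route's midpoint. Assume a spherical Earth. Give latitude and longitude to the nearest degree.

≈ 0°N, 128°W

Convert each endpoint to a unit vector on the sphere (x = cos φ cos λ, y = cos φ sin λ, z = sin φ).
The central angle between the endpoints is δ = arccos(p₁·p₂) ≈ 2.384 rad (136.6°).
Interpolate at f = 1/2 with slerp weights a = sin((1−f)δ)/sin δ ≈ 1.353, b = sin(fδ)/sin δ ≈ 1.353.
p = a·p₁ + b·p₂ ≈ (-0.609, -0.793, 0.000); φ = arcsin(p_z) ≈ 0.00°, λ = atan2(p_y, p_x) ≈ -127.50°.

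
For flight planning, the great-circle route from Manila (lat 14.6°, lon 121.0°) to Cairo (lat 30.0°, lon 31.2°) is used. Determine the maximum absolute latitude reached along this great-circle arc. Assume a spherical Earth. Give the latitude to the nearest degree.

The great circle lies in the plane with unit normal n̂ = (p₁ × p₂)/|p₁ × p₂|.
Here n̂_z ≈ -0.845; the vertex latitude is φ_max = arccos|n̂_z| ≈ 32.3°.

≈ 32°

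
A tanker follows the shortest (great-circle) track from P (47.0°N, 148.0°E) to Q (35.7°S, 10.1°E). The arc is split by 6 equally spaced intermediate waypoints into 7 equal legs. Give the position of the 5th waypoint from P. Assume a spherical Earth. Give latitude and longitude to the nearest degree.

≈ (8°S, 45°E)

From cos δ = sin φ₁ sin φ₂ + cos φ₁ cos φ₂ cos Δλ, the central angle is δ ≈ 2.564 rad (146.9°).
Interpolate at f = 5/7 with slerp weights a = sin((1−f)δ)/sin δ ≈ 1.225, b = sin(fδ)/sin δ ≈ 1.769.
p = a·p₁ + b·p₂ ≈ (0.706, 0.695, -0.137); φ = arcsin(p_z) ≈ -7.87°, λ = atan2(p_y, p_x) ≈ 44.52°.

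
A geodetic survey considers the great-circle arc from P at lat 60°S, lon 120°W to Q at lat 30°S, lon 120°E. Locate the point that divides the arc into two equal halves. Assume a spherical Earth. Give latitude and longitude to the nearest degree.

Write both endpoints as unit vectors p₁, p₂ with components (cos φ cos λ, cos φ sin λ, sin φ).
The central angle between the endpoints is δ = arccos(p₁·p₂) ≈ 1.353 rad (77.5°).
Interpolate at f = 1/2 with slerp weights a = sin((1−f)δ)/sin δ ≈ 0.641, b = sin(fδ)/sin δ ≈ 0.641.
p = a·p₁ + b·p₂ ≈ (-0.438, 0.203, -0.876); φ = arcsin(p_z) ≈ -61.14°, λ = atan2(p_y, p_x) ≈ 155.10°.

≈ lat 61°S, lon 155°E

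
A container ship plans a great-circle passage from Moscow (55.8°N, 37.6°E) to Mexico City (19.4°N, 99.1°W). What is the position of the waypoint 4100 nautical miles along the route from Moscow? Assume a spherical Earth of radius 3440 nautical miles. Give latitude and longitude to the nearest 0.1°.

The haversine formula gives a central angle δ ≈ 1.682 rad (96.4°) between the endpoints. The total great-circle distance is δ·R ≈ 1.682 × 3440 ≈ 5787 nmi, so the target fraction is f = 4100/5787 ≈ 0.709.
Interpolate at f ≈ 0.709 with slerp weights a = sin((1−f)δ)/sin δ ≈ 0.474, b = sin(fδ)/sin δ ≈ 0.935.
p = a·p₁ + b·p₂ ≈ (0.072, -0.708, 0.702); φ = arcsin(p_z) ≈ 44.62°, λ = atan2(p_y, p_x) ≈ -84.23°.

≈ (44.6°N, 84.2°W)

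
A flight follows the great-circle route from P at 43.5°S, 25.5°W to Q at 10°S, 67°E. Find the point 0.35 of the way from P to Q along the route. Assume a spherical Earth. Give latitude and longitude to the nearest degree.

≈ 41°S, 15°E

From cos δ = sin φ₁ sin φ₂ + cos φ₁ cos φ₂ cos Δλ, the central angle is δ ≈ 1.482 rad (84.9°).
Interpolate at f = 0.35 with slerp weights a = sin((1−f)δ)/sin δ ≈ 0.824, b = sin(fδ)/sin δ ≈ 0.498.
p = a·p₁ + b·p₂ ≈ (0.731, 0.194, -0.654); φ = arcsin(p_z) ≈ -40.84°, λ = atan2(p_y, p_x) ≈ 14.84°.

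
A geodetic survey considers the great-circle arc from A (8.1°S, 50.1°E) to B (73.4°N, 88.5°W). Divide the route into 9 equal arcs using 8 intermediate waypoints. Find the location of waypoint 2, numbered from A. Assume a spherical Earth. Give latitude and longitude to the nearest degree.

≈ (16°N, 45°E)

Convert each endpoint to a unit vector on the sphere (x = cos φ cos λ, y = cos φ sin λ, z = sin φ).
The central angle between the endpoints is δ = arccos(p₁·p₂) ≈ 1.925 rad (110.3°).
Interpolate at f = 2/9 with slerp weights a = sin((1−f)δ)/sin δ ≈ 1.063, b = sin(fδ)/sin δ ≈ 0.442.
p = a·p₁ + b·p₂ ≈ (0.679, 0.681, 0.274); φ = arcsin(p_z) ≈ 15.91°, λ = atan2(p_y, p_x) ≈ 45.11°.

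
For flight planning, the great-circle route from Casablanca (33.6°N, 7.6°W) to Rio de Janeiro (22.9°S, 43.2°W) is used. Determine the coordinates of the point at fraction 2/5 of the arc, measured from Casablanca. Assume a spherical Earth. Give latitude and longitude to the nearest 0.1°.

≈ 11.3°N, 23.0°W

The haversine formula gives a central angle δ ≈ 1.150 rad (65.9°) between the endpoints.
Interpolate at f = 2/5 with slerp weights a = sin((1−f)δ)/sin δ ≈ 0.697, b = sin(fδ)/sin δ ≈ 0.486.
p = a·p₁ + b·p₂ ≈ (0.902, -0.384, 0.197); φ = arcsin(p_z) ≈ 11.34°, λ = atan2(p_y, p_x) ≈ -23.03°.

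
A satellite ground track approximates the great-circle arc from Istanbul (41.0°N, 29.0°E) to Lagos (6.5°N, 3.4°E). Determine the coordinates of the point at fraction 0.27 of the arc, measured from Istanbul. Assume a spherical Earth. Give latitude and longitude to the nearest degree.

≈ 32°N, 20°E

The haversine formula gives a central angle δ ≈ 0.722 rad (41.4°) between the endpoints.
Interpolate at f = 0.27 with slerp weights a = sin((1−f)δ)/sin δ ≈ 0.761, b = sin(fδ)/sin δ ≈ 0.293.
p = a·p₁ + b·p₂ ≈ (0.793, 0.296, 0.532); φ = arcsin(p_z) ≈ 32.17°, λ = atan2(p_y, p_x) ≈ 20.45°.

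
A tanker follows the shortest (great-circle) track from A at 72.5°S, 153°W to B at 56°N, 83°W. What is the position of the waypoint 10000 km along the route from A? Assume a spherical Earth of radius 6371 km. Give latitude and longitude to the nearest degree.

≈ 11°N, 101°W

Write both endpoints as unit vectors p₁, p₂ with components (cos φ cos λ, cos φ sin λ, sin φ).
The central angle between the endpoints is δ = arccos(p₁·p₂) ≈ 2.394 rad (137.2°). The total great-circle distance is δ·R ≈ 2.394 × 6371 ≈ 15251 km, so the target fraction is f = 10000/15251 ≈ 0.656.
Interpolate at f ≈ 0.656 with slerp weights a = sin((1−f)δ)/sin δ ≈ 1.079, b = sin(fδ)/sin δ ≈ 1.470.
p = a·p₁ + b·p₂ ≈ (-0.189, -0.963, 0.190); φ = arcsin(p_z) ≈ 10.94°, λ = atan2(p_y, p_x) ≈ -101.10°.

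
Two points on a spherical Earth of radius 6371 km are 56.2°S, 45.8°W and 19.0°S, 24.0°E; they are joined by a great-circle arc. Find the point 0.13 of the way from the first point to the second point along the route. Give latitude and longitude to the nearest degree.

From cos δ = sin φ₁ sin φ₂ + cos φ₁ cos φ₂ cos Δλ, the central angle is δ ≈ 1.102 rad (63.1°).
Interpolate at f = 0.13 with slerp weights a = sin((1−f)δ)/sin δ ≈ 0.917, b = sin(fδ)/sin δ ≈ 0.160.
p = a·p₁ + b·p₂ ≈ (0.494, -0.304, -0.814); φ = arcsin(p_z) ≈ -54.53°, λ = atan2(p_y, p_x) ≈ -31.64°.

≈ 55°S, 32°W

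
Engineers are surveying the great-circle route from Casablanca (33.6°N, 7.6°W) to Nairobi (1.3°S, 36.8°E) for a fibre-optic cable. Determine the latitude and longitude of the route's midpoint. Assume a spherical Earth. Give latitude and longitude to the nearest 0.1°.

Convert each endpoint to a unit vector on the sphere (x = cos φ cos λ, y = cos φ sin λ, z = sin φ).
The central angle between the endpoints is δ = arccos(p₁·p₂) ≈ 0.949 rad (54.4°).
Interpolate at f = 1/2 with slerp weights a = sin((1−f)δ)/sin δ ≈ 0.562, b = sin(fδ)/sin δ ≈ 0.562.
p = a·p₁ + b·p₂ ≈ (0.914, 0.275, 0.298); φ = arcsin(p_z) ≈ 17.36°, λ = atan2(p_y, p_x) ≈ 16.73°.

≈ (17.4°N, 16.7°E)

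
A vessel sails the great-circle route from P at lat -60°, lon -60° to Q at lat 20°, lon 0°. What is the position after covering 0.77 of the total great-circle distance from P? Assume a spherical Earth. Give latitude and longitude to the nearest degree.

The haversine formula gives a central angle δ ≈ 1.632 rad (93.5°) between the endpoints.
Interpolate at f = 0.77 with slerp weights a = sin((1−f)δ)/sin δ ≈ 0.367, b = sin(fδ)/sin δ ≈ 0.953.
p = a·p₁ + b·p₂ ≈ (0.987, -0.159, 0.008); φ = arcsin(p_z) ≈ 0.45°, λ = atan2(p_y, p_x) ≈ -9.15°.

≈ lat 0°, lon -9°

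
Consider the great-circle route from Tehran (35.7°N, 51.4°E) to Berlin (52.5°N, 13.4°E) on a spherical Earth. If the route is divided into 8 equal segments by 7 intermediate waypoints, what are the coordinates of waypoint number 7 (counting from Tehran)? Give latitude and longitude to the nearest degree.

≈ (51°N, 19°E)

Convert each endpoint to a unit vector on the sphere (x = cos φ cos λ, y = cos φ sin λ, z = sin φ).
The central angle between the endpoints is δ = arccos(p₁·p₂) ≈ 0.550 rad (31.5°).
Interpolate at f = 7/8 with slerp weights a = sin((1−f)δ)/sin δ ≈ 0.131, b = sin(fδ)/sin δ ≈ 0.886.
p = a·p₁ + b·p₂ ≈ (0.591, 0.208, 0.779); φ = arcsin(p_z) ≈ 51.19°, λ = atan2(p_y, p_x) ≈ 19.42°.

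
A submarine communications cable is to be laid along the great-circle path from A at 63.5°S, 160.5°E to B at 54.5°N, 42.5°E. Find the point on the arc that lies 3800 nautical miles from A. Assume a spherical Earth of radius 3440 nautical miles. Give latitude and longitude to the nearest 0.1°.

≈ 18.2°S, 94.2°E

Write both endpoints as unit vectors p₁, p₂ with components (cos φ cos λ, cos φ sin λ, sin φ).
The central angle between the endpoints is δ = arccos(p₁·p₂) ≈ 2.587 rad (148.2°). The total great-circle distance is δ·R ≈ 2.587 × 3440 ≈ 8900 nmi, so the target fraction is f = 3800/8900 ≈ 0.427.
Interpolate at f ≈ 0.427 with slerp weights a = sin((1−f)δ)/sin δ ≈ 1.892, b = sin(fδ)/sin δ ≈ 1.697.
p = a·p₁ + b·p₂ ≈ (-0.069, 0.948, -0.312); φ = arcsin(p_z) ≈ -18.17°, λ = atan2(p_y, p_x) ≈ 94.19°.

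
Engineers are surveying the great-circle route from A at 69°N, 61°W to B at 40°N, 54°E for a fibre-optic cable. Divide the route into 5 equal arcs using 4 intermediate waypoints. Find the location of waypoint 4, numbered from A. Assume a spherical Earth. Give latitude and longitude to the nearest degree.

Convert each endpoint to a unit vector on the sphere (x = cos φ cos λ, y = cos φ sin λ, z = sin φ).
The central angle between the endpoints is δ = arccos(p₁·p₂) ≈ 1.065 rad (61.0°).
Interpolate at f = 4/5 with slerp weights a = sin((1−f)δ)/sin δ ≈ 0.242, b = sin(fδ)/sin δ ≈ 0.860.
p = a·p₁ + b·p₂ ≈ (0.429, 0.457, 0.779); φ = arcsin(p_z) ≈ 51.14°, λ = atan2(p_y, p_x) ≈ 46.81°.

≈ 51°N, 47°E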